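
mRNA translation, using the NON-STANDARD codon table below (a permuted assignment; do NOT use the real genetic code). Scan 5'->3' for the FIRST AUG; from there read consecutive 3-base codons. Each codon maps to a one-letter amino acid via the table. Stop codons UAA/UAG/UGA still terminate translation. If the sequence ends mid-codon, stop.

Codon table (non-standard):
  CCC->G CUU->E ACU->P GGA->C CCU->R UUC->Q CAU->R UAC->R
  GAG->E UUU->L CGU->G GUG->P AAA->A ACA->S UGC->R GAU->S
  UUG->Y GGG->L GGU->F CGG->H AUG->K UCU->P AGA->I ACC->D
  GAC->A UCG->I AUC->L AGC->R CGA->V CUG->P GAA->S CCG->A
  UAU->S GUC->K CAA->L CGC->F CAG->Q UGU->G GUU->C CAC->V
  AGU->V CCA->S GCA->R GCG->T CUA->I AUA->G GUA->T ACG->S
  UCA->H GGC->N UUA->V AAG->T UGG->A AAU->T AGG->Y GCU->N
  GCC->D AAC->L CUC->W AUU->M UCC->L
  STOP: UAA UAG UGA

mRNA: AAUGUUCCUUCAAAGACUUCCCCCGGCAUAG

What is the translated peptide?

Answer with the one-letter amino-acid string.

Answer: KQELIEGAR

Derivation:
start AUG at pos 1
pos 1: AUG -> K; peptide=K
pos 4: UUC -> Q; peptide=KQ
pos 7: CUU -> E; peptide=KQE
pos 10: CAA -> L; peptide=KQEL
pos 13: AGA -> I; peptide=KQELI
pos 16: CUU -> E; peptide=KQELIE
pos 19: CCC -> G; peptide=KQELIEG
pos 22: CCG -> A; peptide=KQELIEGA
pos 25: GCA -> R; peptide=KQELIEGAR
pos 28: UAG -> STOP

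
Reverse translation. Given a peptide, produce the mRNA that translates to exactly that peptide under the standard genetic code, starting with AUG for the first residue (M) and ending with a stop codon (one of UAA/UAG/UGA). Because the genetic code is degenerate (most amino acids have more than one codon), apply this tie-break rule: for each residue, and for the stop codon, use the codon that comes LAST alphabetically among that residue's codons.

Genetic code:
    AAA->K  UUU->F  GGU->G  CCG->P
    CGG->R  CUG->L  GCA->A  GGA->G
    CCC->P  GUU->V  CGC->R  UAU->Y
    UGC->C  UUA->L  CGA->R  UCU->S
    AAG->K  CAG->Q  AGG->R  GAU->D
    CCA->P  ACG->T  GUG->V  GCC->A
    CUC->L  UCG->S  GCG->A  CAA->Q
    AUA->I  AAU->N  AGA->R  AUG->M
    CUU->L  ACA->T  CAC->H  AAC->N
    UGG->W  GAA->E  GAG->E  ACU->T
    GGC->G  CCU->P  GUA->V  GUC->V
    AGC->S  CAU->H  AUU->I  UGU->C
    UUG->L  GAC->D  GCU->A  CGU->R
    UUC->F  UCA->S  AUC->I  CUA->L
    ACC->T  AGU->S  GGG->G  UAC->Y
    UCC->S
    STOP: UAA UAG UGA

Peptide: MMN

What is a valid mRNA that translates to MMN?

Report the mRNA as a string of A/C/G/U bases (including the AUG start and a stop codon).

residue 1: M -> AUG (start codon)
residue 2: M -> AUG (only codon)
residue 3: N codons sorted = AAC,AAU -> pick last = AAU
terminator: stop codons sorted = UAA,UAG,UGA -> pick last = UGA

Answer: mRNA: AUGAUGAAUUGA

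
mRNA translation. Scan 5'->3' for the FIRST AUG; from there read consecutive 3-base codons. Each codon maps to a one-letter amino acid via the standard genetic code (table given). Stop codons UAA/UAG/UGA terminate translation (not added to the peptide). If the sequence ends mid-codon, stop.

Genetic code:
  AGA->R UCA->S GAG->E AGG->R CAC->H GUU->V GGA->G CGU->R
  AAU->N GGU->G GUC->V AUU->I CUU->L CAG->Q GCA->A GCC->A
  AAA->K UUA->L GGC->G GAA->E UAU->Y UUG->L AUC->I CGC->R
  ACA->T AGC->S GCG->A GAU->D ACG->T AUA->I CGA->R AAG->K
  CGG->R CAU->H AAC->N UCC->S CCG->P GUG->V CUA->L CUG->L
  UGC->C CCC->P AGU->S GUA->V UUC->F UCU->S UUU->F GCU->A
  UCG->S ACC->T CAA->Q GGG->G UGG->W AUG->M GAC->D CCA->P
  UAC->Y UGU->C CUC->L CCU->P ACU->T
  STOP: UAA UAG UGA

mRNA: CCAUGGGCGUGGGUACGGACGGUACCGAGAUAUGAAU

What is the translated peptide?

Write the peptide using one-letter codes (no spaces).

Answer: MGVGTDGTEI

Derivation:
start AUG at pos 2
pos 2: AUG -> M; peptide=M
pos 5: GGC -> G; peptide=MG
pos 8: GUG -> V; peptide=MGV
pos 11: GGU -> G; peptide=MGVG
pos 14: ACG -> T; peptide=MGVGT
pos 17: GAC -> D; peptide=MGVGTD
pos 20: GGU -> G; peptide=MGVGTDG
pos 23: ACC -> T; peptide=MGVGTDGT
pos 26: GAG -> E; peptide=MGVGTDGTE
pos 29: AUA -> I; peptide=MGVGTDGTEI
pos 32: UGA -> STOP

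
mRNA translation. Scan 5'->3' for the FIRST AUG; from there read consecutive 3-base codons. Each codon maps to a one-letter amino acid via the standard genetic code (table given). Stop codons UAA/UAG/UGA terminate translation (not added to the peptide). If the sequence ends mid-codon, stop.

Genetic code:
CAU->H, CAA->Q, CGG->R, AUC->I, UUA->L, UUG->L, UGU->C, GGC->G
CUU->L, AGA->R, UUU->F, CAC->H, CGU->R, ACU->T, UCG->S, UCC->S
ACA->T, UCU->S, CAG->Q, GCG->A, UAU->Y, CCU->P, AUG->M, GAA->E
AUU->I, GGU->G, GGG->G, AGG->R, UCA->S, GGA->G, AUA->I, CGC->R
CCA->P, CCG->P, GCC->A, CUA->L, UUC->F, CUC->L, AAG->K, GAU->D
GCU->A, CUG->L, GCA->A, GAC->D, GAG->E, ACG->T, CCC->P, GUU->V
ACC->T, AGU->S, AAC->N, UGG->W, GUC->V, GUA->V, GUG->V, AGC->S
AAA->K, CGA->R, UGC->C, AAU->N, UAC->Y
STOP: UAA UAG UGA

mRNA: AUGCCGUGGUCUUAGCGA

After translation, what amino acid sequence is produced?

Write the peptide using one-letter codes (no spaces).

start AUG at pos 0
pos 0: AUG -> M; peptide=M
pos 3: CCG -> P; peptide=MP
pos 6: UGG -> W; peptide=MPW
pos 9: UCU -> S; peptide=MPWS
pos 12: UAG -> STOP

Answer: MPWS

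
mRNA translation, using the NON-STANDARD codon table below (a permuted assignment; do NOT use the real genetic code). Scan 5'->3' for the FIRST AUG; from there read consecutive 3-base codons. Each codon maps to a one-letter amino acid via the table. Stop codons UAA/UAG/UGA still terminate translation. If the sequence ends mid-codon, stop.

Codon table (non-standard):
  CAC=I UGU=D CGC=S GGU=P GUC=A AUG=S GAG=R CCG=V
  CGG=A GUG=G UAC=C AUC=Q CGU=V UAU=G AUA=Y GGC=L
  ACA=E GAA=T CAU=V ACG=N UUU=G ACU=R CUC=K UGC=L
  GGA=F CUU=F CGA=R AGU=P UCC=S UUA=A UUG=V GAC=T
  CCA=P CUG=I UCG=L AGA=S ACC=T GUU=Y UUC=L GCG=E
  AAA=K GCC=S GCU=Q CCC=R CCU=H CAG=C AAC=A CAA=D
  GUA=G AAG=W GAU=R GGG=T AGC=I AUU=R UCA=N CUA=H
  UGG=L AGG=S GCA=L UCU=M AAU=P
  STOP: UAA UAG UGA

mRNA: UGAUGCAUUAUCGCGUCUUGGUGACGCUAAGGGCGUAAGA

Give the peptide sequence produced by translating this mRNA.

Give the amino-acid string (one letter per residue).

start AUG at pos 2
pos 2: AUG -> S; peptide=S
pos 5: CAU -> V; peptide=SV
pos 8: UAU -> G; peptide=SVG
pos 11: CGC -> S; peptide=SVGS
pos 14: GUC -> A; peptide=SVGSA
pos 17: UUG -> V; peptide=SVGSAV
pos 20: GUG -> G; peptide=SVGSAVG
pos 23: ACG -> N; peptide=SVGSAVGN
pos 26: CUA -> H; peptide=SVGSAVGNH
pos 29: AGG -> S; peptide=SVGSAVGNHS
pos 32: GCG -> E; peptide=SVGSAVGNHSE
pos 35: UAA -> STOP

Answer: SVGSAVGNHSE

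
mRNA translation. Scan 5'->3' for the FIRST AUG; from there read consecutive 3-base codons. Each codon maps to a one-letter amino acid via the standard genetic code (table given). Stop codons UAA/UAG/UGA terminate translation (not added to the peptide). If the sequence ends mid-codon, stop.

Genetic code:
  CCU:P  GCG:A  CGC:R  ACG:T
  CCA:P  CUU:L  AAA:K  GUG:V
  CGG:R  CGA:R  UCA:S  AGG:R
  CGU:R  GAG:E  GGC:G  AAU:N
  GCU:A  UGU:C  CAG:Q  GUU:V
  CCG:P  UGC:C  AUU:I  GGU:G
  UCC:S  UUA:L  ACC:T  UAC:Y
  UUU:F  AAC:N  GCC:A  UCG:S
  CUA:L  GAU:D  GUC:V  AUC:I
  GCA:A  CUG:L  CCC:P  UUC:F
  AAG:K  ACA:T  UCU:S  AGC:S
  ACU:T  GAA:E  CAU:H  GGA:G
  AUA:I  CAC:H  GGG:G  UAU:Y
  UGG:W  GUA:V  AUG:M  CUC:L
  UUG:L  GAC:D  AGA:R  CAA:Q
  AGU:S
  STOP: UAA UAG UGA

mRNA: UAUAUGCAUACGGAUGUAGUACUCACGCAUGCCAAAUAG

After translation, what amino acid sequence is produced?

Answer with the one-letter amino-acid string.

start AUG at pos 3
pos 3: AUG -> M; peptide=M
pos 6: CAU -> H; peptide=MH
pos 9: ACG -> T; peptide=MHT
pos 12: GAU -> D; peptide=MHTD
pos 15: GUA -> V; peptide=MHTDV
pos 18: GUA -> V; peptide=MHTDVV
pos 21: CUC -> L; peptide=MHTDVVL
pos 24: ACG -> T; peptide=MHTDVVLT
pos 27: CAU -> H; peptide=MHTDVVLTH
pos 30: GCC -> A; peptide=MHTDVVLTHA
pos 33: AAA -> K; peptide=MHTDVVLTHAK
pos 36: UAG -> STOP

Answer: MHTDVVLTHAK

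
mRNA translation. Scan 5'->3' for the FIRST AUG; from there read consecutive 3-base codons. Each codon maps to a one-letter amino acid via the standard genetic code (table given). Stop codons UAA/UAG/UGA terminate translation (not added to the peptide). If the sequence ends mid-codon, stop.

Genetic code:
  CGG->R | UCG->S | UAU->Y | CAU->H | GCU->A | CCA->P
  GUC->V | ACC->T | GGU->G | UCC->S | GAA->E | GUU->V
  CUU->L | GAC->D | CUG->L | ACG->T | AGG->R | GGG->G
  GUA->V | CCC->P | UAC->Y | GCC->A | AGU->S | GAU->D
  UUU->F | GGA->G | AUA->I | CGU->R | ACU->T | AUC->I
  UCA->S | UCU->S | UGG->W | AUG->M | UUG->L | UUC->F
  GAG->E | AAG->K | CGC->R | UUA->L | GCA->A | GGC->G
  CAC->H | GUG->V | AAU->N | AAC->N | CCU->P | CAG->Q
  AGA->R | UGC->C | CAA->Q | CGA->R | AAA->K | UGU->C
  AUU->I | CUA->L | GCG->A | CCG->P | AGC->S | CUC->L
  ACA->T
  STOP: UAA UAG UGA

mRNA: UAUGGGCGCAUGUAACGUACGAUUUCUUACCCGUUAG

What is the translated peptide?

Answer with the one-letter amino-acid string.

Answer: MGACNVRFLTR

Derivation:
start AUG at pos 1
pos 1: AUG -> M; peptide=M
pos 4: GGC -> G; peptide=MG
pos 7: GCA -> A; peptide=MGA
pos 10: UGU -> C; peptide=MGAC
pos 13: AAC -> N; peptide=MGACN
pos 16: GUA -> V; peptide=MGACNV
pos 19: CGA -> R; peptide=MGACNVR
pos 22: UUU -> F; peptide=MGACNVRF
pos 25: CUU -> L; peptide=MGACNVRFL
pos 28: ACC -> T; peptide=MGACNVRFLT
pos 31: CGU -> R; peptide=MGACNVRFLTR
pos 34: UAG -> STOP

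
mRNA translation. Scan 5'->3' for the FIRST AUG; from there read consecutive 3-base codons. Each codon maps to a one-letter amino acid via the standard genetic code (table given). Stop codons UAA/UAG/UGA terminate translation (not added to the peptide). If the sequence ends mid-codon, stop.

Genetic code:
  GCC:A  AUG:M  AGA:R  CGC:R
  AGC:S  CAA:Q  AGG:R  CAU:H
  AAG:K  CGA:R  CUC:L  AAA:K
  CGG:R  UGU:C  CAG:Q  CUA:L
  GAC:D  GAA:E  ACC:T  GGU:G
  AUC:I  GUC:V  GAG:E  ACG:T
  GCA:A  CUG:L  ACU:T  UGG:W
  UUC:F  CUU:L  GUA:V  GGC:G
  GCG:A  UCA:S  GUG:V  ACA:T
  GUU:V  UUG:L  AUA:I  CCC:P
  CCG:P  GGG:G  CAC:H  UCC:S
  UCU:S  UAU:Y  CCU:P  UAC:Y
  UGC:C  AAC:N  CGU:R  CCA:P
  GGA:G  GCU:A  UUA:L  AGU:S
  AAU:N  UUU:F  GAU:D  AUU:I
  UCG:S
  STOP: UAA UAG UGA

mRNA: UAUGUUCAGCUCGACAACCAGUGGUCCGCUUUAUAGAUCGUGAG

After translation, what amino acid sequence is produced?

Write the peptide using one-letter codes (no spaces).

start AUG at pos 1
pos 1: AUG -> M; peptide=M
pos 4: UUC -> F; peptide=MF
pos 7: AGC -> S; peptide=MFS
pos 10: UCG -> S; peptide=MFSS
pos 13: ACA -> T; peptide=MFSST
pos 16: ACC -> T; peptide=MFSSTT
pos 19: AGU -> S; peptide=MFSSTTS
pos 22: GGU -> G; peptide=MFSSTTSG
pos 25: CCG -> P; peptide=MFSSTTSGP
pos 28: CUU -> L; peptide=MFSSTTSGPL
pos 31: UAU -> Y; peptide=MFSSTTSGPLY
pos 34: AGA -> R; peptide=MFSSTTSGPLYR
pos 37: UCG -> S; peptide=MFSSTTSGPLYRS
pos 40: UGA -> STOP

Answer: MFSSTTSGPLYRS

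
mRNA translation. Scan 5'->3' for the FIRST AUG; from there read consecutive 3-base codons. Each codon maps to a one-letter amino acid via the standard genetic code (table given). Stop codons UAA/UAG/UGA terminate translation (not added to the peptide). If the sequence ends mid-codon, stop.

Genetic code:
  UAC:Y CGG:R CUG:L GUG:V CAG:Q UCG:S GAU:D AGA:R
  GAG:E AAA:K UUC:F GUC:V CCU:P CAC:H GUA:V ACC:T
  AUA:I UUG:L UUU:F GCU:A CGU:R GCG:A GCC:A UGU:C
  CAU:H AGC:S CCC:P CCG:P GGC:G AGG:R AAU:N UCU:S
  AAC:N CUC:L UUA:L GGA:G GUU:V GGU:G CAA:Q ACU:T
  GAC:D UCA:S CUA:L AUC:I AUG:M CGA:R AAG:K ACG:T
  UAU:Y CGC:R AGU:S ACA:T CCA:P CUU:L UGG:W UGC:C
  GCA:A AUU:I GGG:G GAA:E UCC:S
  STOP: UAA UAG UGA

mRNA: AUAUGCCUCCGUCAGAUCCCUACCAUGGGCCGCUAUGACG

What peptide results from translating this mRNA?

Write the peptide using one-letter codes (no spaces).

Answer: MPPSDPYHGPL

Derivation:
start AUG at pos 2
pos 2: AUG -> M; peptide=M
pos 5: CCU -> P; peptide=MP
pos 8: CCG -> P; peptide=MPP
pos 11: UCA -> S; peptide=MPPS
pos 14: GAU -> D; peptide=MPPSD
pos 17: CCC -> P; peptide=MPPSDP
pos 20: UAC -> Y; peptide=MPPSDPY
pos 23: CAU -> H; peptide=MPPSDPYH
pos 26: GGG -> G; peptide=MPPSDPYHG
pos 29: CCG -> P; peptide=MPPSDPYHGP
pos 32: CUA -> L; peptide=MPPSDPYHGPL
pos 35: UGA -> STOP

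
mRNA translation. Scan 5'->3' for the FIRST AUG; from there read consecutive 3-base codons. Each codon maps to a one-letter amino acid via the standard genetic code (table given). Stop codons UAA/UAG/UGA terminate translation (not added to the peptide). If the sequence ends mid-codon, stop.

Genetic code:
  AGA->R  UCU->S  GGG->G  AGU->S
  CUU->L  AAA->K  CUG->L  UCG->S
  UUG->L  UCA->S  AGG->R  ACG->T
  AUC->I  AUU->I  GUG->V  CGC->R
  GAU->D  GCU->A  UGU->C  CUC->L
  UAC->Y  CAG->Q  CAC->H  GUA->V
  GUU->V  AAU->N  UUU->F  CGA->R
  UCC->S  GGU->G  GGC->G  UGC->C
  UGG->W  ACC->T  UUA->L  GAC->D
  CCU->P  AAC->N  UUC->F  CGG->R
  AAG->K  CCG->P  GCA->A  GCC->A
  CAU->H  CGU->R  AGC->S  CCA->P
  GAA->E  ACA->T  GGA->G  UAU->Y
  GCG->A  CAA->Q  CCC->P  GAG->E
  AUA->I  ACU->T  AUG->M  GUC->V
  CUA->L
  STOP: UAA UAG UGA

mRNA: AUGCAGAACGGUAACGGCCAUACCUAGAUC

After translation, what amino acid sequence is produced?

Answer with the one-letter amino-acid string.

start AUG at pos 0
pos 0: AUG -> M; peptide=M
pos 3: CAG -> Q; peptide=MQ
pos 6: AAC -> N; peptide=MQN
pos 9: GGU -> G; peptide=MQNG
pos 12: AAC -> N; peptide=MQNGN
pos 15: GGC -> G; peptide=MQNGNG
pos 18: CAU -> H; peptide=MQNGNGH
pos 21: ACC -> T; peptide=MQNGNGHT
pos 24: UAG -> STOP

Answer: MQNGNGHT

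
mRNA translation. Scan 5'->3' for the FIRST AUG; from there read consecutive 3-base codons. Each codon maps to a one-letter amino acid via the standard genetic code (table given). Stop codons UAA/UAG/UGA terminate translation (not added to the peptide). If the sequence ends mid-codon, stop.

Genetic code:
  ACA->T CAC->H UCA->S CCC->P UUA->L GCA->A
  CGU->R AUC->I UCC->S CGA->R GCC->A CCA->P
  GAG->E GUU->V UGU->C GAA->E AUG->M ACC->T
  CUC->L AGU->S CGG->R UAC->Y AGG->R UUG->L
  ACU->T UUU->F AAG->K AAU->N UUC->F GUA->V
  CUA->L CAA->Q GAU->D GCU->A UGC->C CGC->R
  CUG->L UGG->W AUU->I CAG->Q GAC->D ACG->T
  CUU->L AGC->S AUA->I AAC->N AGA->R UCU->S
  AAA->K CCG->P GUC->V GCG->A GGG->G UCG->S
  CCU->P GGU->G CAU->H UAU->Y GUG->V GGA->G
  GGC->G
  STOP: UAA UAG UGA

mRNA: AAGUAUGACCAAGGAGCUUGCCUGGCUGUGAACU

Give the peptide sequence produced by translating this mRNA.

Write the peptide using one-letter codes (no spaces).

Answer: MTKELAWL

Derivation:
start AUG at pos 4
pos 4: AUG -> M; peptide=M
pos 7: ACC -> T; peptide=MT
pos 10: AAG -> K; peptide=MTK
pos 13: GAG -> E; peptide=MTKE
pos 16: CUU -> L; peptide=MTKEL
pos 19: GCC -> A; peptide=MTKELA
pos 22: UGG -> W; peptide=MTKELAW
pos 25: CUG -> L; peptide=MTKELAWL
pos 28: UGA -> STOP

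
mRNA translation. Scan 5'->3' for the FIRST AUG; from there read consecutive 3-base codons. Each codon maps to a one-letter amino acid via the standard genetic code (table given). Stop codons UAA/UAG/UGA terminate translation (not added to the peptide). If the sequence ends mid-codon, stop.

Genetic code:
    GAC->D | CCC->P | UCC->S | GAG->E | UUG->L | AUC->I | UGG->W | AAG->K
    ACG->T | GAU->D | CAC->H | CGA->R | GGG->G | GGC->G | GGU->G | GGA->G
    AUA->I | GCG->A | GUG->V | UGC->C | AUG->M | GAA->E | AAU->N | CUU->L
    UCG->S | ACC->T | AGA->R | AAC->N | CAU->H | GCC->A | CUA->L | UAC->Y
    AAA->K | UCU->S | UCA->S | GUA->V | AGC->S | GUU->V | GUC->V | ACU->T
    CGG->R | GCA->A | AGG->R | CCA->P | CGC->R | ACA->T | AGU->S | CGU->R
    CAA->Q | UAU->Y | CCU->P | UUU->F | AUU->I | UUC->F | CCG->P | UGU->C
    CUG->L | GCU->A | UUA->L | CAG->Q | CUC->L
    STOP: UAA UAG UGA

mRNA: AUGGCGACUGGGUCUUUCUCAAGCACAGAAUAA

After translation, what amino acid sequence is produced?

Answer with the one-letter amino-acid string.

start AUG at pos 0
pos 0: AUG -> M; peptide=M
pos 3: GCG -> A; peptide=MA
pos 6: ACU -> T; peptide=MAT
pos 9: GGG -> G; peptide=MATG
pos 12: UCU -> S; peptide=MATGS
pos 15: UUC -> F; peptide=MATGSF
pos 18: UCA -> S; peptide=MATGSFS
pos 21: AGC -> S; peptide=MATGSFSS
pos 24: ACA -> T; peptide=MATGSFSST
pos 27: GAA -> E; peptide=MATGSFSSTE
pos 30: UAA -> STOP

Answer: MATGSFSSTE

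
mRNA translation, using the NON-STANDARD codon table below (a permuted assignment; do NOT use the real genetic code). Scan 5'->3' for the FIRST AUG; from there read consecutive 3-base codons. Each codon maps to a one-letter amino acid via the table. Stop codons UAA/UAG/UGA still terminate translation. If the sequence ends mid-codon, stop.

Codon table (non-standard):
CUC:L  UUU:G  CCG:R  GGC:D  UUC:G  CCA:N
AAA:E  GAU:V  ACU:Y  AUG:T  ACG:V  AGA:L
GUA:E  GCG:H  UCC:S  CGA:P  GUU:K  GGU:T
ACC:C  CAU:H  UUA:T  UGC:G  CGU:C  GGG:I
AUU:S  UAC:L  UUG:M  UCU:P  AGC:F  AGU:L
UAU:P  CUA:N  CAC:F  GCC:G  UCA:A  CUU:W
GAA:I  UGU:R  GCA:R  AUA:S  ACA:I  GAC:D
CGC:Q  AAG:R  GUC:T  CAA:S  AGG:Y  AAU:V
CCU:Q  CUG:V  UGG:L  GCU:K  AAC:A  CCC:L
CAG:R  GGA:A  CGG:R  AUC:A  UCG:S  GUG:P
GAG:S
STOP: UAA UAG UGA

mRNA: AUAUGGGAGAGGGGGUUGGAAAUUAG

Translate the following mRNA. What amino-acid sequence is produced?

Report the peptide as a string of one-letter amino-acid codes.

start AUG at pos 2
pos 2: AUG -> T; peptide=T
pos 5: GGA -> A; peptide=TA
pos 8: GAG -> S; peptide=TAS
pos 11: GGG -> I; peptide=TASI
pos 14: GUU -> K; peptide=TASIK
pos 17: GGA -> A; peptide=TASIKA
pos 20: AAU -> V; peptide=TASIKAV
pos 23: UAG -> STOP

Answer: TASIKAV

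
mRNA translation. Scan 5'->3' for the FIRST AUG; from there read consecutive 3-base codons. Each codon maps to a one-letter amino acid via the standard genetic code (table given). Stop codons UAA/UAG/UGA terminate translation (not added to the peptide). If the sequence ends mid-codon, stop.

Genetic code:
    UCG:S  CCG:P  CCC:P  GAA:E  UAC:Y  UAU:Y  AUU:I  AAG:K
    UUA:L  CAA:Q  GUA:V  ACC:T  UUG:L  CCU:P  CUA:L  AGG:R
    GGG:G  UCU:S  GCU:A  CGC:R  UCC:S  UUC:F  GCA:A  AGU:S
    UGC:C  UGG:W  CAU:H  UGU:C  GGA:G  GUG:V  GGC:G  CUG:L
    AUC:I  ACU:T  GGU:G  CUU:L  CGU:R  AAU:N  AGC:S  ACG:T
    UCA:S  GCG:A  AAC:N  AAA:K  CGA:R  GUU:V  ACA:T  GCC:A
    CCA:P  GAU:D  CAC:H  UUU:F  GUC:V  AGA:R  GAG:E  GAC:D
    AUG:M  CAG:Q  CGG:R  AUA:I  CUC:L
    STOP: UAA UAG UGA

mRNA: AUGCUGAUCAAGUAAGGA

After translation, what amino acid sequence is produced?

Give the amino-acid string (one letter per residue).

Answer: MLIK

Derivation:
start AUG at pos 0
pos 0: AUG -> M; peptide=M
pos 3: CUG -> L; peptide=ML
pos 6: AUC -> I; peptide=MLI
pos 9: AAG -> K; peptide=MLIK
pos 12: UAA -> STOP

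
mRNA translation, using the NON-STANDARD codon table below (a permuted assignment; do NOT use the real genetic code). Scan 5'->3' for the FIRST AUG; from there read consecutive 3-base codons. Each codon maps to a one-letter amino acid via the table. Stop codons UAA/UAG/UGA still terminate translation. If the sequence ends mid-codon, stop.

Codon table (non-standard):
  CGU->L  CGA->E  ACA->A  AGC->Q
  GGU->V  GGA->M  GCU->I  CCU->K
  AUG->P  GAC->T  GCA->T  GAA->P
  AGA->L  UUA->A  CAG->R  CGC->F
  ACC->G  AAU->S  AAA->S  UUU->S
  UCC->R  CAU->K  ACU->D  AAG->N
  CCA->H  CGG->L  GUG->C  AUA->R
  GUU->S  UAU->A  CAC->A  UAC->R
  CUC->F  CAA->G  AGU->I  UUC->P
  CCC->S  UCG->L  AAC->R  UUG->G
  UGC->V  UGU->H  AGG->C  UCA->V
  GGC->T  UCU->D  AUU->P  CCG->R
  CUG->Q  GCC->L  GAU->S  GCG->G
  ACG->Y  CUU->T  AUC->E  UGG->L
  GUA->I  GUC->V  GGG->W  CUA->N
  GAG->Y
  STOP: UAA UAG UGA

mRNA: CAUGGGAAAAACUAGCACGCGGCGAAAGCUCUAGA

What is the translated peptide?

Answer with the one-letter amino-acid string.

Answer: PMSDQYLENF

Derivation:
start AUG at pos 1
pos 1: AUG -> P; peptide=P
pos 4: GGA -> M; peptide=PM
pos 7: AAA -> S; peptide=PMS
pos 10: ACU -> D; peptide=PMSD
pos 13: AGC -> Q; peptide=PMSDQ
pos 16: ACG -> Y; peptide=PMSDQY
pos 19: CGG -> L; peptide=PMSDQYL
pos 22: CGA -> E; peptide=PMSDQYLE
pos 25: AAG -> N; peptide=PMSDQYLEN
pos 28: CUC -> F; peptide=PMSDQYLENF
pos 31: UAG -> STOP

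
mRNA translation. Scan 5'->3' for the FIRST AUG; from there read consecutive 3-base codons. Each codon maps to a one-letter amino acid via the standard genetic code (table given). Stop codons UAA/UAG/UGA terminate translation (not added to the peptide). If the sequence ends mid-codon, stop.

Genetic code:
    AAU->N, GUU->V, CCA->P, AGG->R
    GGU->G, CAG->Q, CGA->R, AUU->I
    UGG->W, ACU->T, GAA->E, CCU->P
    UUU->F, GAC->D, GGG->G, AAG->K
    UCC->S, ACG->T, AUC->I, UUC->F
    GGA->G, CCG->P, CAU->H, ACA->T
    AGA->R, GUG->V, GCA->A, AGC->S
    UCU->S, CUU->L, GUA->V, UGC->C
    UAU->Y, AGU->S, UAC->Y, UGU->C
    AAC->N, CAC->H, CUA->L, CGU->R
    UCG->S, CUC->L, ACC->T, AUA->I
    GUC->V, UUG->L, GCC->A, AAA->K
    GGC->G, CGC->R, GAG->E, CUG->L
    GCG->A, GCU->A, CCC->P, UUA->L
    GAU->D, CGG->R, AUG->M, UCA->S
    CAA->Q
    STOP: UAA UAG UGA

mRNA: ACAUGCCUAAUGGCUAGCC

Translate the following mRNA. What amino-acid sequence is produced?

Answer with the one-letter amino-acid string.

Answer: MPNG

Derivation:
start AUG at pos 2
pos 2: AUG -> M; peptide=M
pos 5: CCU -> P; peptide=MP
pos 8: AAU -> N; peptide=MPN
pos 11: GGC -> G; peptide=MPNG
pos 14: UAG -> STOP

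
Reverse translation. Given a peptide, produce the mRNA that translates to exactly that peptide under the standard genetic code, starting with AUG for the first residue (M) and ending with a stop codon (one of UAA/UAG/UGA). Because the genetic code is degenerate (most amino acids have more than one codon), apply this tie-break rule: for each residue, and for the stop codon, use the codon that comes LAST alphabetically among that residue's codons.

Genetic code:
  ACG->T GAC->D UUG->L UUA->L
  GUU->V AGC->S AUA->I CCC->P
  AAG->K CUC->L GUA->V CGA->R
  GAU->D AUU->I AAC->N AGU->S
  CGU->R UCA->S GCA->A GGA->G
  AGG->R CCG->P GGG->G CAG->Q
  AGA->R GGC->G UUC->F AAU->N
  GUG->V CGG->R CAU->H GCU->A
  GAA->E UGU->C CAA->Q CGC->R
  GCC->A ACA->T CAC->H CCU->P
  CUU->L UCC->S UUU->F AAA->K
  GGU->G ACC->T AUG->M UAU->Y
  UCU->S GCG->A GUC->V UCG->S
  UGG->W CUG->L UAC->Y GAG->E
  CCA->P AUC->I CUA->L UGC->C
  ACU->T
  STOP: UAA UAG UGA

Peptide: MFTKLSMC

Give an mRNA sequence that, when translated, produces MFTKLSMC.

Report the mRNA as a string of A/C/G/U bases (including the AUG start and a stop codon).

Answer: mRNA: AUGUUUACUAAGUUGUCUAUGUGUUGA

Derivation:
residue 1: M -> AUG (start codon)
residue 2: F codons sorted = UUC,UUU -> pick last = UUU
residue 3: T codons sorted = ACA,ACC,ACG,ACU -> pick last = ACU
residue 4: K codons sorted = AAA,AAG -> pick last = AAG
residue 5: L codons sorted = CUA,CUC,CUG,CUU,UUA,UUG -> pick last = UUG
residue 6: S codons sorted = AGC,AGU,UCA,UCC,UCG,UCU -> pick last = UCU
residue 7: M -> AUG (only codon)
residue 8: C codons sorted = UGC,UGU -> pick last = UGU
terminator: stop codons sorted = UAA,UAG,UGA -> pick last = UGA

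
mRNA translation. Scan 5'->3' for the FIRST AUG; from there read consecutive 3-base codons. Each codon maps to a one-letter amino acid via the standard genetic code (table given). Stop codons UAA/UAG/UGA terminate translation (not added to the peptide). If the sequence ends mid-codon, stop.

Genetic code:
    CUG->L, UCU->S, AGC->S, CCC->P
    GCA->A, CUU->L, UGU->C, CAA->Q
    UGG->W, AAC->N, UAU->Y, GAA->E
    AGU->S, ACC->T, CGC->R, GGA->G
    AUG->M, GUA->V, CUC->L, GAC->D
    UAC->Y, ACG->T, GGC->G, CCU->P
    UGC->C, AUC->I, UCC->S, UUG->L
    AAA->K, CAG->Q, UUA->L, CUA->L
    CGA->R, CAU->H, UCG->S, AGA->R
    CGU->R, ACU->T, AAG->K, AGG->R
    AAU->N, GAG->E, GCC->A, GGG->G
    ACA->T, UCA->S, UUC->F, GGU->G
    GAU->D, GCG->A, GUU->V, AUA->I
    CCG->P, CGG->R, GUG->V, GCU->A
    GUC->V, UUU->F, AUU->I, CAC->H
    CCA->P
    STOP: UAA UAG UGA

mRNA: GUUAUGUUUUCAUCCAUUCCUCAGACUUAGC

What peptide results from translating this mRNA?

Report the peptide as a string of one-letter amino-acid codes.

start AUG at pos 3
pos 3: AUG -> M; peptide=M
pos 6: UUU -> F; peptide=MF
pos 9: UCA -> S; peptide=MFS
pos 12: UCC -> S; peptide=MFSS
pos 15: AUU -> I; peptide=MFSSI
pos 18: CCU -> P; peptide=MFSSIP
pos 21: CAG -> Q; peptide=MFSSIPQ
pos 24: ACU -> T; peptide=MFSSIPQT
pos 27: UAG -> STOP

Answer: MFSSIPQT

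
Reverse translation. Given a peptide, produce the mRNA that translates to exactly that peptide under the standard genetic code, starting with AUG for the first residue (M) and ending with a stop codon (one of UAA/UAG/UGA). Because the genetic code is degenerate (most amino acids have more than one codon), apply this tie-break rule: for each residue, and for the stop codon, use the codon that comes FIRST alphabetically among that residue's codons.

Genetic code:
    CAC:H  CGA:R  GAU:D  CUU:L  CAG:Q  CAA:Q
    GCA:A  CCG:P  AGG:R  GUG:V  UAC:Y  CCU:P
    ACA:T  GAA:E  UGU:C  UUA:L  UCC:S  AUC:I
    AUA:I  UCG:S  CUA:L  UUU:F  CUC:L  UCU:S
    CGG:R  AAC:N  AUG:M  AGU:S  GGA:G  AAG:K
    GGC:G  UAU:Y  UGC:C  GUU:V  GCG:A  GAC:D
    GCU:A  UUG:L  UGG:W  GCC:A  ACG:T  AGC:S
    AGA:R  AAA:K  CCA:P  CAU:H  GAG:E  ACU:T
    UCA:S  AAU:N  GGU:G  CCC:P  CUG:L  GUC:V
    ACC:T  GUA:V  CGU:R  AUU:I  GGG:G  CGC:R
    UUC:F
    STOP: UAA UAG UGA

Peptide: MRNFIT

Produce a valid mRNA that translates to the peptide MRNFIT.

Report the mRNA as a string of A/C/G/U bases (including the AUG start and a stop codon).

Answer: mRNA: AUGAGAAACUUCAUAACAUAA

Derivation:
residue 1: M -> AUG (start codon)
residue 2: R codons sorted = AGA,AGG,CGA,CGC,CGG,CGU -> pick first = AGA
residue 3: N codons sorted = AAC,AAU -> pick first = AAC
residue 4: F codons sorted = UUC,UUU -> pick first = UUC
residue 5: I codons sorted = AUA,AUC,AUU -> pick first = AUA
residue 6: T codons sorted = ACA,ACC,ACG,ACU -> pick first = ACA
terminator: stop codons sorted = UAA,UAG,UGA -> pick first = UAA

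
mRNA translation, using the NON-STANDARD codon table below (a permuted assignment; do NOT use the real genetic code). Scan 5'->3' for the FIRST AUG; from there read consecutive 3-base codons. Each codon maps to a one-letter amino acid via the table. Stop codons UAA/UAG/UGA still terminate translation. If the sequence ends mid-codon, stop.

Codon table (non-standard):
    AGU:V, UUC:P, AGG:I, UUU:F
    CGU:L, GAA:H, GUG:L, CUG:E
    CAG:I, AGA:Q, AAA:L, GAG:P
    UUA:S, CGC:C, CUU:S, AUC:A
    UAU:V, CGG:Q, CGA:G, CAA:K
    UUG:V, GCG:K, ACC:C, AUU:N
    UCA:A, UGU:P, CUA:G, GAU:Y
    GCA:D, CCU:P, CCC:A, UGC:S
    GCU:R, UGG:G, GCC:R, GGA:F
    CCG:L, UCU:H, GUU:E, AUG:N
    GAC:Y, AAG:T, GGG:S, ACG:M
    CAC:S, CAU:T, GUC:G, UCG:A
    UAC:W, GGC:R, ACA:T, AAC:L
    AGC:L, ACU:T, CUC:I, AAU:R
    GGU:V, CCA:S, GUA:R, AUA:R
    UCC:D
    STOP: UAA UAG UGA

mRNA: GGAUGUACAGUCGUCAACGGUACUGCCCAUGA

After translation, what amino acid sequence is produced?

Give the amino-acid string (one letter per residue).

start AUG at pos 2
pos 2: AUG -> N; peptide=N
pos 5: UAC -> W; peptide=NW
pos 8: AGU -> V; peptide=NWV
pos 11: CGU -> L; peptide=NWVL
pos 14: CAA -> K; peptide=NWVLK
pos 17: CGG -> Q; peptide=NWVLKQ
pos 20: UAC -> W; peptide=NWVLKQW
pos 23: UGC -> S; peptide=NWVLKQWS
pos 26: CCA -> S; peptide=NWVLKQWSS
pos 29: UGA -> STOP

Answer: NWVLKQWSS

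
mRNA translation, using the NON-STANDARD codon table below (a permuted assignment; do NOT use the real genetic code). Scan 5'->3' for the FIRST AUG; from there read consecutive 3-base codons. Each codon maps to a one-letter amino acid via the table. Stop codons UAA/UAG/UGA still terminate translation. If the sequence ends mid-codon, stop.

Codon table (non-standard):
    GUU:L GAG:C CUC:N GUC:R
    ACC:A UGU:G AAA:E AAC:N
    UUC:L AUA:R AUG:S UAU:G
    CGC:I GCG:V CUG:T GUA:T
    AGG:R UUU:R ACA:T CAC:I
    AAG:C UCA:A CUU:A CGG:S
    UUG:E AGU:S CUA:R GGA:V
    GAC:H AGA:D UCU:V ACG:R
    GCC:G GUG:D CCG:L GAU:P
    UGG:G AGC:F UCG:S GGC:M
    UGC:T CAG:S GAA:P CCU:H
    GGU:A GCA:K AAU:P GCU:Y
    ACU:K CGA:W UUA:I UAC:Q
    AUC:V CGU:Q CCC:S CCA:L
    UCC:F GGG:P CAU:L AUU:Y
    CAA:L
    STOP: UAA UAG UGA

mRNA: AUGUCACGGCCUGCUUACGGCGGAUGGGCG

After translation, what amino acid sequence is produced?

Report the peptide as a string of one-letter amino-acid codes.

Answer: SASHYQMVGV

Derivation:
start AUG at pos 0
pos 0: AUG -> S; peptide=S
pos 3: UCA -> A; peptide=SA
pos 6: CGG -> S; peptide=SAS
pos 9: CCU -> H; peptide=SASH
pos 12: GCU -> Y; peptide=SASHY
pos 15: UAC -> Q; peptide=SASHYQ
pos 18: GGC -> M; peptide=SASHYQM
pos 21: GGA -> V; peptide=SASHYQMV
pos 24: UGG -> G; peptide=SASHYQMVG
pos 27: GCG -> V; peptide=SASHYQMVGV
pos 30: only 0 nt remain (<3), stop (end of mRNA)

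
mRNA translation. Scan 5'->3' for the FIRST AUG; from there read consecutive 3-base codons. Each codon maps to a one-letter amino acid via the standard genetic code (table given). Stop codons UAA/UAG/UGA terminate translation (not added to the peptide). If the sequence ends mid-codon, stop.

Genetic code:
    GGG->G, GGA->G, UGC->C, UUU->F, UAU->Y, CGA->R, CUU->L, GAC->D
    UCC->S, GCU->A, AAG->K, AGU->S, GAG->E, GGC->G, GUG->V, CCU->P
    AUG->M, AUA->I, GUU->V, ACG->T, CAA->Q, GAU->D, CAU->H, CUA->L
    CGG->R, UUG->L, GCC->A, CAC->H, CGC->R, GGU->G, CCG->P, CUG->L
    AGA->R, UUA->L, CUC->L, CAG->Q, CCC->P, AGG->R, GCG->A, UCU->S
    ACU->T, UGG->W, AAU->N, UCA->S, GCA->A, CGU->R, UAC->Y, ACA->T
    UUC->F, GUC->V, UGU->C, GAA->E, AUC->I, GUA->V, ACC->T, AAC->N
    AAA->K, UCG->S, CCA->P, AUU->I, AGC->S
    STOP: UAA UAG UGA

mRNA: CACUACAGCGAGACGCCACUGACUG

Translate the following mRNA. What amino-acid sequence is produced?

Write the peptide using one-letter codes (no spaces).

Answer: (empty: no AUG start codon)

Derivation:
no AUG start codon found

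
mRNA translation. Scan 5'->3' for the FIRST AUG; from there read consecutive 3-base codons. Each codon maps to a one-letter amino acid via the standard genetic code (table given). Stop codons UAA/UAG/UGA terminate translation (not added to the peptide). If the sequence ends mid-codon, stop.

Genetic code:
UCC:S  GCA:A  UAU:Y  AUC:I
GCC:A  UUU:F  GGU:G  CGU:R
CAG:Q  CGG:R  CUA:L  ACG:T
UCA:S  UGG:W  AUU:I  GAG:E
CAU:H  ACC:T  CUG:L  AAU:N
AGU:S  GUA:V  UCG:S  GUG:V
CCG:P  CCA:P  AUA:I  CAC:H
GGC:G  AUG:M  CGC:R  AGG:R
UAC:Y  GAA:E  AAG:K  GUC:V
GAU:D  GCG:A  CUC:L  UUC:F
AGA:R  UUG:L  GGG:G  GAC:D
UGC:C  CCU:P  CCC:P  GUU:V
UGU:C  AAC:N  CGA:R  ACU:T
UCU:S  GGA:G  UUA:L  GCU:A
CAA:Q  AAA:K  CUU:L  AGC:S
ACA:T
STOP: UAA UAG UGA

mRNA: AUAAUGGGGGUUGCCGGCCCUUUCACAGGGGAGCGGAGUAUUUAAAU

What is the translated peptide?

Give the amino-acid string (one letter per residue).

Answer: MGVAGPFTGERSI

Derivation:
start AUG at pos 3
pos 3: AUG -> M; peptide=M
pos 6: GGG -> G; peptide=MG
pos 9: GUU -> V; peptide=MGV
pos 12: GCC -> A; peptide=MGVA
pos 15: GGC -> G; peptide=MGVAG
pos 18: CCU -> P; peptide=MGVAGP
pos 21: UUC -> F; peptide=MGVAGPF
pos 24: ACA -> T; peptide=MGVAGPFT
pos 27: GGG -> G; peptide=MGVAGPFTG
pos 30: GAG -> E; peptide=MGVAGPFTGE
pos 33: CGG -> R; peptide=MGVAGPFTGER
pos 36: AGU -> S; peptide=MGVAGPFTGERS
pos 39: AUU -> I; peptide=MGVAGPFTGERSI
pos 42: UAA -> STOP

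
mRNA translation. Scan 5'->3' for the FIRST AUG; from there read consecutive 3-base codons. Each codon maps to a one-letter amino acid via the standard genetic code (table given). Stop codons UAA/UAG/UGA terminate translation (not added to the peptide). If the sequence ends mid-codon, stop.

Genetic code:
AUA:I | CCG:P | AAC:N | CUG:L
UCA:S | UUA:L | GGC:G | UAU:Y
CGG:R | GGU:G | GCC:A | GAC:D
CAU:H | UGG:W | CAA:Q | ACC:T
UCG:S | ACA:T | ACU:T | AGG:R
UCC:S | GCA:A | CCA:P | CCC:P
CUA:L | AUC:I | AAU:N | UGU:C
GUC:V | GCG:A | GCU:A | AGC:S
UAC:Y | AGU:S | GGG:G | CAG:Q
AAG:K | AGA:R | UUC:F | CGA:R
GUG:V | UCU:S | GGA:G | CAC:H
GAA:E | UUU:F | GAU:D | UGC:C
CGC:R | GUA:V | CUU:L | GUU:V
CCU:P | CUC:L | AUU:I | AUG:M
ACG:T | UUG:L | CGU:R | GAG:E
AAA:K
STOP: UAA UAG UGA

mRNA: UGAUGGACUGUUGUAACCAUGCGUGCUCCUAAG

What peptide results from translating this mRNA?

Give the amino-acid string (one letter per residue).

start AUG at pos 2
pos 2: AUG -> M; peptide=M
pos 5: GAC -> D; peptide=MD
pos 8: UGU -> C; peptide=MDC
pos 11: UGU -> C; peptide=MDCC
pos 14: AAC -> N; peptide=MDCCN
pos 17: CAU -> H; peptide=MDCCNH
pos 20: GCG -> A; peptide=MDCCNHA
pos 23: UGC -> C; peptide=MDCCNHAC
pos 26: UCC -> S; peptide=MDCCNHACS
pos 29: UAA -> STOP

Answer: MDCCNHACS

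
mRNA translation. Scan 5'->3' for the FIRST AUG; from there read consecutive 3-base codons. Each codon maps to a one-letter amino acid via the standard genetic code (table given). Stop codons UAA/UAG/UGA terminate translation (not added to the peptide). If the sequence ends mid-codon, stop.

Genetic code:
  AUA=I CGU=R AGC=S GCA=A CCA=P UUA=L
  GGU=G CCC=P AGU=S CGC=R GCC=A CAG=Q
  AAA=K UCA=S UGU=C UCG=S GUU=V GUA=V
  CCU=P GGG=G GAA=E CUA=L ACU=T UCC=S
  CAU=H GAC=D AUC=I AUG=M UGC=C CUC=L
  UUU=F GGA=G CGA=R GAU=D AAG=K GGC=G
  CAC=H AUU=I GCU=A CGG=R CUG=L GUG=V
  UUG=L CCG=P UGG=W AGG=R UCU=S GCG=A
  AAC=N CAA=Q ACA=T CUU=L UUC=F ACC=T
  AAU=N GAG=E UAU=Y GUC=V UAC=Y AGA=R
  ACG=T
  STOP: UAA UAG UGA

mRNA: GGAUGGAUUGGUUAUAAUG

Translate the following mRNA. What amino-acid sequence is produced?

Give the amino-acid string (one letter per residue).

start AUG at pos 2
pos 2: AUG -> M; peptide=M
pos 5: GAU -> D; peptide=MD
pos 8: UGG -> W; peptide=MDW
pos 11: UUA -> L; peptide=MDWL
pos 14: UAA -> STOP

Answer: MDWL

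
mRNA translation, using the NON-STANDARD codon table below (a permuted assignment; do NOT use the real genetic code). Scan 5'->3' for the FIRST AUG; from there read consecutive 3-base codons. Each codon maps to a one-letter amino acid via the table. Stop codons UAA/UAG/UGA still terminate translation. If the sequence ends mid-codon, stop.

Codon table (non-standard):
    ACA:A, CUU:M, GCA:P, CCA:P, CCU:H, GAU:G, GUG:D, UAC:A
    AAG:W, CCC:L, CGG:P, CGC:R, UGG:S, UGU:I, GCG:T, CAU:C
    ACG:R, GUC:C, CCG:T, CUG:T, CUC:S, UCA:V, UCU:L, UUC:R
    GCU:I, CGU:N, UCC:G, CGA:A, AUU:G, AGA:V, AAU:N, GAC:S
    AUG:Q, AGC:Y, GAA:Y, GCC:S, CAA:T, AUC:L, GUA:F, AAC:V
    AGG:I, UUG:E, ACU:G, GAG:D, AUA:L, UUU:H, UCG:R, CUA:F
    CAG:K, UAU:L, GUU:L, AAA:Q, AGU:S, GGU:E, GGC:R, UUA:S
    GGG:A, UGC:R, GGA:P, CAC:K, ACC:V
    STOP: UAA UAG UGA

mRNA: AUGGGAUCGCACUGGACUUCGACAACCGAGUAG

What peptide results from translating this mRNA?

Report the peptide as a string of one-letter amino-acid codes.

start AUG at pos 0
pos 0: AUG -> Q; peptide=Q
pos 3: GGA -> P; peptide=QP
pos 6: UCG -> R; peptide=QPR
pos 9: CAC -> K; peptide=QPRK
pos 12: UGG -> S; peptide=QPRKS
pos 15: ACU -> G; peptide=QPRKSG
pos 18: UCG -> R; peptide=QPRKSGR
pos 21: ACA -> A; peptide=QPRKSGRA
pos 24: ACC -> V; peptide=QPRKSGRAV
pos 27: GAG -> D; peptide=QPRKSGRAVD
pos 30: UAG -> STOP

Answer: QPRKSGRAVD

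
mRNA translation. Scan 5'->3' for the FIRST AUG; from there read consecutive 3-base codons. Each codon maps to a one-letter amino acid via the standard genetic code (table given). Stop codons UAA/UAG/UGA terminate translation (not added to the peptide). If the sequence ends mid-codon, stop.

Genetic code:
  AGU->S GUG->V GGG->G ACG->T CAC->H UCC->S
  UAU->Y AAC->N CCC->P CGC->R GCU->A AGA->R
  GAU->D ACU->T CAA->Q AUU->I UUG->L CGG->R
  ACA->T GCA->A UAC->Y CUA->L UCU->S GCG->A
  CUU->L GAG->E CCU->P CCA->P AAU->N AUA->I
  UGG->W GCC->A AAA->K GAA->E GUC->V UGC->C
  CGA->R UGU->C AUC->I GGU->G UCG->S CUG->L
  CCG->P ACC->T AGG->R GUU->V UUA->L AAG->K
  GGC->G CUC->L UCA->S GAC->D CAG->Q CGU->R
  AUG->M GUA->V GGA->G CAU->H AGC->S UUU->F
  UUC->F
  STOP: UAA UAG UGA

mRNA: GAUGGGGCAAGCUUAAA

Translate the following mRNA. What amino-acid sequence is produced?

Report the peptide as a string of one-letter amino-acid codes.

Answer: MGQA

Derivation:
start AUG at pos 1
pos 1: AUG -> M; peptide=M
pos 4: GGG -> G; peptide=MG
pos 7: CAA -> Q; peptide=MGQ
pos 10: GCU -> A; peptide=MGQA
pos 13: UAA -> STOP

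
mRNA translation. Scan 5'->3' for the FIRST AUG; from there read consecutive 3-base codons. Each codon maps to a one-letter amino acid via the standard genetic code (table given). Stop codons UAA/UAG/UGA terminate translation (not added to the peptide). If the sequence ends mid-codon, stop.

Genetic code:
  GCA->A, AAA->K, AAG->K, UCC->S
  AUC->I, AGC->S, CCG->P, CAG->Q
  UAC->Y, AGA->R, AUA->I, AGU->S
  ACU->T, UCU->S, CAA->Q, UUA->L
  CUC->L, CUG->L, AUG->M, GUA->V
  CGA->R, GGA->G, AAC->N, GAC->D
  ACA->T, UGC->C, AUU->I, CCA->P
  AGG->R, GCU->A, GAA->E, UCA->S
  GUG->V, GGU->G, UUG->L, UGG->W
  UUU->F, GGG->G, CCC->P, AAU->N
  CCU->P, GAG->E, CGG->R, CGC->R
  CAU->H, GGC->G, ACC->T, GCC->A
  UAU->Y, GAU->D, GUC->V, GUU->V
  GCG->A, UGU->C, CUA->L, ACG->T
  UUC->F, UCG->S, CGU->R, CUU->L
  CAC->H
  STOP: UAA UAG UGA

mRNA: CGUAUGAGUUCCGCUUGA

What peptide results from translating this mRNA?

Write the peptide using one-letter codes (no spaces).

Answer: MSSA

Derivation:
start AUG at pos 3
pos 3: AUG -> M; peptide=M
pos 6: AGU -> S; peptide=MS
pos 9: UCC -> S; peptide=MSS
pos 12: GCU -> A; peptide=MSSA
pos 15: UGA -> STOP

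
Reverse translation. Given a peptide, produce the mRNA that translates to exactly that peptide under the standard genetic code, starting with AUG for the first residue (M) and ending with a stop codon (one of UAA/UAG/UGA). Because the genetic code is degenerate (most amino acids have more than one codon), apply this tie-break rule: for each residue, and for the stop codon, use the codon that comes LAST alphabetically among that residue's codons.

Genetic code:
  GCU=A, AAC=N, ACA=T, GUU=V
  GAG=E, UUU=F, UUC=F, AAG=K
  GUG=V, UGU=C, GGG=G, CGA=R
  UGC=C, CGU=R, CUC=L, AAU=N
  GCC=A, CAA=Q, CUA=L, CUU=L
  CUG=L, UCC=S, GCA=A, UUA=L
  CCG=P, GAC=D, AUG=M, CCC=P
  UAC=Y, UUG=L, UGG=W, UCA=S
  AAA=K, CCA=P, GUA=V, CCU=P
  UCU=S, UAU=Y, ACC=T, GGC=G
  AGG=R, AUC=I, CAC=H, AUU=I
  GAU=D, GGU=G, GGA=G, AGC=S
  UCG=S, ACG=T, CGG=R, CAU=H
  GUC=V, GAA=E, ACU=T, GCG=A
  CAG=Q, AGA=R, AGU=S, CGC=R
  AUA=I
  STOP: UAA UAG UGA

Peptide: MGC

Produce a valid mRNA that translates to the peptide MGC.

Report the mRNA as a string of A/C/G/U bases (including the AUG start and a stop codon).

residue 1: M -> AUG (start codon)
residue 2: G codons sorted = GGA,GGC,GGG,GGU -> pick last = GGU
residue 3: C codons sorted = UGC,UGU -> pick last = UGU
terminator: stop codons sorted = UAA,UAG,UGA -> pick last = UGA

Answer: mRNA: AUGGGUUGUUGA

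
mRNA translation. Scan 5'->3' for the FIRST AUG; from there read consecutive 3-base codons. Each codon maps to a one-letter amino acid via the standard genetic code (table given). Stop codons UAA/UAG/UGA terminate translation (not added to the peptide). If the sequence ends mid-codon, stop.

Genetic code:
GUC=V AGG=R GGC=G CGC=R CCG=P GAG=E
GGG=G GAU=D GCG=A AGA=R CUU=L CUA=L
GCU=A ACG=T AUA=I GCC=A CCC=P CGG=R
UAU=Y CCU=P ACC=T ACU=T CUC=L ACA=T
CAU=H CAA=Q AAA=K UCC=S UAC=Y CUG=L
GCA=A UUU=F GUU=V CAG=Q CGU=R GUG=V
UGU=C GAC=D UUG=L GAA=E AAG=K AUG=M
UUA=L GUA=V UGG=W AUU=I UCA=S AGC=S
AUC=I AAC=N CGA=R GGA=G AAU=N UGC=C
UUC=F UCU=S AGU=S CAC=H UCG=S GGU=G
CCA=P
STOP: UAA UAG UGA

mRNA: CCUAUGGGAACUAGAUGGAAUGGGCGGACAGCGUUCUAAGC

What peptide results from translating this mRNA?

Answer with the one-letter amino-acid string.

Answer: MGTRWNGRTAF

Derivation:
start AUG at pos 3
pos 3: AUG -> M; peptide=M
pos 6: GGA -> G; peptide=MG
pos 9: ACU -> T; peptide=MGT
pos 12: AGA -> R; peptide=MGTR
pos 15: UGG -> W; peptide=MGTRW
pos 18: AAU -> N; peptide=MGTRWN
pos 21: GGG -> G; peptide=MGTRWNG
pos 24: CGG -> R; peptide=MGTRWNGR
pos 27: ACA -> T; peptide=MGTRWNGRT
pos 30: GCG -> A; peptide=MGTRWNGRTA
pos 33: UUC -> F; peptide=MGTRWNGRTAF
pos 36: UAA -> STOP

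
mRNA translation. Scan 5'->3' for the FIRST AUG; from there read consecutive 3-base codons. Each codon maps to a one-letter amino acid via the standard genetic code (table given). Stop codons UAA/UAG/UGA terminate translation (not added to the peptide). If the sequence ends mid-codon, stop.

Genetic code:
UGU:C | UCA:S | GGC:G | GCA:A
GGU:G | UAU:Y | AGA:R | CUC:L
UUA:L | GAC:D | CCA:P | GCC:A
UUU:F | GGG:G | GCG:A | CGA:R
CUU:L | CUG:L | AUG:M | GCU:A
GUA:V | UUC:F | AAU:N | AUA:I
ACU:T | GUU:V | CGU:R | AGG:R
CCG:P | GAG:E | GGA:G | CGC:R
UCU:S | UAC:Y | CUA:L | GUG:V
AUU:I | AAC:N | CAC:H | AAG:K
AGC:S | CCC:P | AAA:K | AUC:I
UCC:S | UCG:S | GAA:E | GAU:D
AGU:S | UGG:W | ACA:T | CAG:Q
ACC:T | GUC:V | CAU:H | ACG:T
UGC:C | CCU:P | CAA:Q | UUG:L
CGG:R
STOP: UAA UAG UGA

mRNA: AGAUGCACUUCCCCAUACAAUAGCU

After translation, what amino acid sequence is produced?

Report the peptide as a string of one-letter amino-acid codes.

start AUG at pos 2
pos 2: AUG -> M; peptide=M
pos 5: CAC -> H; peptide=MH
pos 8: UUC -> F; peptide=MHF
pos 11: CCC -> P; peptide=MHFP
pos 14: AUA -> I; peptide=MHFPI
pos 17: CAA -> Q; peptide=MHFPIQ
pos 20: UAG -> STOP

Answer: MHFPIQ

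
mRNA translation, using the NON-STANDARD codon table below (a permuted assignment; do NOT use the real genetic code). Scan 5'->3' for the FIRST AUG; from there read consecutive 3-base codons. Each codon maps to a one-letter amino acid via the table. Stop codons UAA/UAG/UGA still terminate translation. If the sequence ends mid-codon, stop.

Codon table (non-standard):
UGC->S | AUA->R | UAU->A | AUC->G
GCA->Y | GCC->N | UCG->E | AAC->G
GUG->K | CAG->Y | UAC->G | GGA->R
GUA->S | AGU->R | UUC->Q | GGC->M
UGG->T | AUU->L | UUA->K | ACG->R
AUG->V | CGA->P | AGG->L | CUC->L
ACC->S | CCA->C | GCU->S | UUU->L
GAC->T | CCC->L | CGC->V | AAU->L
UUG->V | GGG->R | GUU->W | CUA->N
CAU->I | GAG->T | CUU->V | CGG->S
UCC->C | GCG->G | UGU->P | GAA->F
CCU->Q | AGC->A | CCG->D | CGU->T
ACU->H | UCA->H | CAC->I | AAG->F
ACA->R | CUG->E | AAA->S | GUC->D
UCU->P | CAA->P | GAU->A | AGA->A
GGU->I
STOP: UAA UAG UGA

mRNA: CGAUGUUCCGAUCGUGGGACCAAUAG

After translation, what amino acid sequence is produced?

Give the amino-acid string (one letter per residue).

start AUG at pos 2
pos 2: AUG -> V; peptide=V
pos 5: UUC -> Q; peptide=VQ
pos 8: CGA -> P; peptide=VQP
pos 11: UCG -> E; peptide=VQPE
pos 14: UGG -> T; peptide=VQPET
pos 17: GAC -> T; peptide=VQPETT
pos 20: CAA -> P; peptide=VQPETTP
pos 23: UAG -> STOP

Answer: VQPETTP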